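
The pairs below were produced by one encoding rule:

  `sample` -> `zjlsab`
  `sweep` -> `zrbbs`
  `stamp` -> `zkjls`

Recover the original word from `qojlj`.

s(18)→z(25) and a(0)→j(9) fit y≡11x+9 (mod 26); the inverse of 11 mod 26 is 19. Treating letters as 0–25, the rule is x ↦ 11x + 9 (mod 26).
Decoding qojlj: q(16)→19·(16−9)≡3=d; o(14)→19·(14−9)≡17=r; j(9)→19·(9−9)≡0=a; l(11)→19·(11−9)≡12=m; j(9)→19·(9−9)≡0=a (all mod 26).

drama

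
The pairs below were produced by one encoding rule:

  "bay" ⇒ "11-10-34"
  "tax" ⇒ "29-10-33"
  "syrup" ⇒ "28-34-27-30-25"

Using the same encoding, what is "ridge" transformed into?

Letters become their 1-based position plus 9 (so a→10, b→11, …).
On ridge: r=18→27, i=9→18, d=4→13, g=7→16, e=5→14.

27-18-13-16-14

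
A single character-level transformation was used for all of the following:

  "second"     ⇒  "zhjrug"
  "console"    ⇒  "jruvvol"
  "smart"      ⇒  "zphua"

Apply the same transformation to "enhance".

It's a Vigenère-style cipher with numeric key [7,3]: position i shifts by key[i mod 2].
On enhance: e+7=l, n+3=q, h+7=o, a+3=d, n+7=u, c+3=f, e+7=l.

lqodufl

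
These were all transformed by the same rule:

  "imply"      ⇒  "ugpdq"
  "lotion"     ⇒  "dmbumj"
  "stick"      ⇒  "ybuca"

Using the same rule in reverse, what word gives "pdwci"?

i(8)→u(20) and m(12)→g(6) fit y≡3x+22 (mod 26); the inverse of 3 mod 26 is 9. Each letter's alphabet position (a=0..z=25) is mapped through 3·x+22 mod 26 — an affine cipher.
Undoing it on pdwci: p(15)→9·(15−22)≡15=p; d(3)→9·(3−22)≡11=l; w(22)→9·(22−22)≡0=a; c(2)→9·(2−22)≡2=c; i(8)→9·(8−22)≡4=e (all mod 26).

place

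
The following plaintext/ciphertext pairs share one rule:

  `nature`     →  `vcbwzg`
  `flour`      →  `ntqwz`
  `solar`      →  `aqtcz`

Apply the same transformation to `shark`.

apczs

Two shifts are in play — +2 for a/e/i/o/u, +8 for every other letter.
For shark: s(cons)+8=a, h(cons)+8=p, a(vowel)+2=c, r(cons)+8=z, k(cons)+8=s.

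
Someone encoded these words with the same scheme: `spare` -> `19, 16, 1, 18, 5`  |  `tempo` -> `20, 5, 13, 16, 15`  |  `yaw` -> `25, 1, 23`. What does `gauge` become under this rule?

7, 1, 21, 7, 5

Each letter is replaced by its alphabet position (a=1, b=2, …, z=26).
On gauge: g=7→7, a=1→1, u=21→21, g=7→7, e=5→5.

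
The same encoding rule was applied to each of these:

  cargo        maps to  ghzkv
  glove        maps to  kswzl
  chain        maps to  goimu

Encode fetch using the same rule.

jlbgo

Shifts by position in cargo: pos 0: c→g (+4), pos 1: a→h (+7), pos 2: r→z (+8), pos 3: g→k (+4), pos 4: o→v (+7) — repeating every 3. A repeating key of period 3 is used — shifts +4, +7, +8 over and over.
For fetch: f+4=j, e+7=l, t+8=b, c+4=g, h+7=o.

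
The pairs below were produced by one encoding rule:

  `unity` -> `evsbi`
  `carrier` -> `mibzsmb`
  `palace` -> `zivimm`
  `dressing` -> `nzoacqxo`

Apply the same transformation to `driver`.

Shifts by position in unity: pos 0: u→e (+10), pos 1: n→v (+8), pos 2: i→s (+10), pos 3: t→b (+8) — repeating every 2. It's a Vigenère-style cipher with numeric key [10,8]: position i shifts by key[i mod 2].
Applying it to driver: d+10=n, r+8=z, i+10=s, v+8=d, e+10=o, r+8=z.

nzsdoz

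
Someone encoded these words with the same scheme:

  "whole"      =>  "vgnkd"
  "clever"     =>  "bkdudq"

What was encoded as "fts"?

gut

It's a constant shift of +25 (ROT25).
Decoding fts: f−25=g, t−25=u, s−25=t.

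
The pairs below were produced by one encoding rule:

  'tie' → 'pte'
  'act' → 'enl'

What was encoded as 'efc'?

rut

The output letters match the input read backwards, each shifted +11: tie reversed is eit. Two steps: reverse the string, then apply a Caesar shift of +11.
Decoding efc: shift back: e−11=t, f−11=u, c−11=r → tur; then reverse → rut.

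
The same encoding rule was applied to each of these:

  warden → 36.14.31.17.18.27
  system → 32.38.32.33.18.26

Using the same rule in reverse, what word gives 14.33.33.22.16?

attic

The number is (letter's place in the alphabet, a=1) + 13.
Decoding 14.33.33.22.16: 14→(14−13)÷1=1=a, 33→(33−13)÷1=20=t, 33→(33−13)÷1=20=t, 22→(22−13)÷1=9=i, 16→(16−13)÷1=3=c.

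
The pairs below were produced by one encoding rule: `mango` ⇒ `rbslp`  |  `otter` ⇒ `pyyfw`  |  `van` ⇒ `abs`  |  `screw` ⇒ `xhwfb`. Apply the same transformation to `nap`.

sbu

The shift depends on letter class: consonant m→r is +5, but vowel a→b is +1. The rule splits by letter class: vowels +1, consonants +5.
Applying it to nap: n(cons)+5=s, a(vowel)+1=b, p(cons)+5=u.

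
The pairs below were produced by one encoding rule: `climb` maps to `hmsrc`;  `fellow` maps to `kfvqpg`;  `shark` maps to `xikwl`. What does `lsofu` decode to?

Shifts by position in climb: pos 0: c→h (+5), pos 1: l→m (+1), pos 2: i→s (+10), pos 3: m→r (+5), pos 4: b→c (+1) — repeating every 3. A repeating key of period 3 is used — shifts +5, +1, +10 over and over.
Decoding lsofu: l−5=g, s−1=r, o−10=e, f−5=a, u−1=t.

great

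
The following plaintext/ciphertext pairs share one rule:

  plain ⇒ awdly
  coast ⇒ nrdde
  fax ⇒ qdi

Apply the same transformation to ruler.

cxwhc

Two shifts are in play — +3 for a/e/i/o/u, +11 for every other letter.
For ruler: r(cons)+11=c, u(vowel)+3=x, l(cons)+11=w, e(vowel)+3=h, r(cons)+11=c.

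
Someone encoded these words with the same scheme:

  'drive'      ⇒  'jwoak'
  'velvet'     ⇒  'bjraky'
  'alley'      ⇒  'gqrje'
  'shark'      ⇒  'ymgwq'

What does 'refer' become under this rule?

xjljx

The shifts repeat in a cycle of length 2: positions 0,1,… shift by +6, +5, then the pattern repeats.
On refer: r+6=x, e+5=j, f+6=l, e+5=j, r+6=x.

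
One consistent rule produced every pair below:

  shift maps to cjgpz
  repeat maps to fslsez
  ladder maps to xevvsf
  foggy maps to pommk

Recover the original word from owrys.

ounce

Each letter's alphabet position (a=0..z=25) is mapped through 23·x+4 mod 26 — an affine cipher.
Reversing it on owrys: o(14)→17·(14−4)≡14=o; w(22)→17·(22−4)≡20=u; r(17)→17·(17−4)≡13=n; y(24)→17·(24−4)≡2=c; s(18)→17·(18−4)≡4=e (all mod 26).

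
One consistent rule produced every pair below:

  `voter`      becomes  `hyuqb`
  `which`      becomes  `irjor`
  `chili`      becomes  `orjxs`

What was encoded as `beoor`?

punch

Shifts by position in voter: pos 0: v→h (+12), pos 1: o→y (+10), pos 2: t→u (+1), pos 3: e→q (+12), pos 4: r→b (+10) — repeating every 3. The shifts repeat in a cycle of length 3: positions 0,1,… shift by +12, +10, +1, then the pattern repeats.
Undoing it on beoor: b−12=p, e−10=u, o−1=n, o−12=c, r−10=h.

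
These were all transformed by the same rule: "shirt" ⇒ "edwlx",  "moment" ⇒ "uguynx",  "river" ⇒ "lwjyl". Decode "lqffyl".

rudder

s(18)→e(4) and h(7)→d(3) fit y≡19x+0 (mod 26); the inverse of 19 mod 26 is 11. This is an affine cipher: with a=0,…,z=25, each position x becomes (19x+0) mod 26.
Undoing it on lqffyl: l(11)→11·(11−0)≡17=r; q(16)→11·(16−0)≡20=u; f(5)→11·(5−0)≡3=d; f(5)→11·(5−0)≡3=d; y(24)→11·(24−0)≡4=e; l(11)→11·(11−0)≡17=r (all mod 26).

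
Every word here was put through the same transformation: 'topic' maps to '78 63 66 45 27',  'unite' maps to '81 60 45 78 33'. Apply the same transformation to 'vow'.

84 63 87

t(#20)→78 and o(#15)→63: differences scale by 3, so n = 3·pos + 18. The formula is n = 3×(alphabet index, a=1) + 18.
For vow: v=22→84, o=15→63, w=23→87.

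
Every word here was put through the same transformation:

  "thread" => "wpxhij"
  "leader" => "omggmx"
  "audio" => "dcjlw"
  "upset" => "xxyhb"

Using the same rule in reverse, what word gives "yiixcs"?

vacuum

Shifts by position in thread: pos 0: t→w (+3), pos 1: h→p (+8), pos 2: r→x (+6), pos 3: e→h (+3), pos 4: a→i (+8), pos 5: d→j (+6) — repeating every 3. It's a Vigenère-style cipher with numeric key [3,8,6]: position i shifts by key[i mod 3].
Reversing it on yiixcs: y−3=v, i−8=a, i−6=c, x−3=u, c−8=u, s−6=m.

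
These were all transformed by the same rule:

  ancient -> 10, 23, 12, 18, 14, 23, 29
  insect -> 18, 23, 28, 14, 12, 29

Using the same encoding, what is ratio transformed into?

27, 10, 29, 18, 24

a is letter #1 and maps to 10: an offset of 9. The number is (letter's place in the alphabet, a=1) + 9.
On ratio: r=18→27, a=1→10, t=20→29, i=9→18, o=15→24.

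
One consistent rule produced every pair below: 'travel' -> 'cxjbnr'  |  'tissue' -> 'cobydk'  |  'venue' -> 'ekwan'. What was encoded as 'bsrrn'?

smile

Shifts by position in travel: pos 0: t→c (+9), pos 1: r→x (+6), pos 2: a→j (+9), pos 3: v→b (+6) — repeating every 2. It's a Vigenère-style cipher with numeric key [9,6]: position i shifts by key[i mod 2].
Undoing it on bsrrn: b−9=s, s−6=m, r−9=i, r−6=l, n−9=e.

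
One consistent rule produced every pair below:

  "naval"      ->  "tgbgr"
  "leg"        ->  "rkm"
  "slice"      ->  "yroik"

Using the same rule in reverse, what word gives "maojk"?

guide

Compare letters: n→t is +6, a→g is +6, v→b is +6 — a constant shift. It's a constant shift of +6 (ROT6).
Undoing it on maojk: m−6=g, a−6=u, o−6=i, j−6=d, k−6=e.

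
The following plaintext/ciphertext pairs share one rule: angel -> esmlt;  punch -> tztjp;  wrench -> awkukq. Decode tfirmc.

packet

In angel: a→e is +4, n→s is +5, g→m is +6, e→l is +7 — the shift increases by 1 each position. The shift increases by 1 at each position, starting from +4: 4, 5, 6, ….
Undoing it on tfirmc: t−4=p, f−5=a, i−6=c, r−7=k, m−8=e, c−9=t.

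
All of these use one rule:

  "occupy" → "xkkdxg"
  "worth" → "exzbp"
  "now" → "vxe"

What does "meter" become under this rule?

The shift depends on letter class: consonant c→k is +8, but vowel o→x is +9. Vowels shift forward by 9 and consonants shift forward by 8.
For meter: m(cons)+8=u, e(vowel)+9=n, t(cons)+8=b, e(vowel)+9=n, r(cons)+8=z.

unbnz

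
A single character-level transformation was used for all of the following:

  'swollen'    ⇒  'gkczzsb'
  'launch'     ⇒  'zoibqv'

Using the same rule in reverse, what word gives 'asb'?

men

Compare letters: s→g is +14, w→k is +14, o→c is +14 — a constant shift. Each letter is shifted forward by 14 in the alphabet (a Caesar shift of +14).
Undoing it on asb: a−14=m, s−14=e, b−14=n.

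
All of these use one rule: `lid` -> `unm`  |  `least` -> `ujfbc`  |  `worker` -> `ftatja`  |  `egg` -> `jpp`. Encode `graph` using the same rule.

The shift depends on letter class: consonant l→u is +9, but vowel i→n is +5. The rule splits by letter class: vowels +5, consonants +9.
On graph: g(cons)+9=p, r(cons)+9=a, a(vowel)+5=f, p(cons)+9=y, h(cons)+9=q.

pafyq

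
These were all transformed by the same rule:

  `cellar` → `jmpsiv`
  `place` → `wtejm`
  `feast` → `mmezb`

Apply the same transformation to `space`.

zxejm

Shifts by position in cellar: pos 0: c→j (+7), pos 1: e→m (+8), pos 2: l→p (+4), pos 3: l→s (+7), pos 4: a→i (+8), pos 5: r→v (+4) — repeating every 3. It's a Vigenère-style cipher with numeric key [7,8,4]: position i shifts by key[i mod 3].
Applying it to space: s+7=z, p+8=x, a+4=e, c+7=j, e+8=m.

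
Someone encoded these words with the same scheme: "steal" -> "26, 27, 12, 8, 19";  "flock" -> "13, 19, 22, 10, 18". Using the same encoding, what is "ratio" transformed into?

25, 8, 27, 16, 22

s is letter #19 and maps to 26: an offset of 7. The number is (letter's place in the alphabet, a=1) + 7.
For ratio: r=18→25, a=1→8, t=20→27, i=9→16, o=15→22.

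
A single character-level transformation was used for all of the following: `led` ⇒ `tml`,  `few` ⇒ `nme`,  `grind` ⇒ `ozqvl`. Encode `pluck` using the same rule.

xtcks

Each letter is shifted forward by 8 in the alphabet (a Caesar shift of +8).
For pluck: p+8=x, l+8=t, u+8=c, c+8=k, k+8=s.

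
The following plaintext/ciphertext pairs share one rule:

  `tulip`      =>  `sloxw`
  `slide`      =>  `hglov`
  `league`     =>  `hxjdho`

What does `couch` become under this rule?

The word is reversed, then every letter is shifted forward by 3.
Applying it to couch: reverse → hcuoc; then shift: h+3=k, c+3=f, u+3=x, o+3=r, c+3=f.

kfxrf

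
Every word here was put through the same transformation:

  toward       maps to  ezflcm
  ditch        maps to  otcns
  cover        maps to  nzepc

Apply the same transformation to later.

wlcpc

Shifts by position in toward: pos 0: t→e (+11), pos 1: o→z (+11), pos 2: w→f (+9), pos 3: a→l (+11), pos 4: r→c (+11), pos 5: d→m (+9) — repeating every 3. The shifts repeat in a cycle of length 3: positions 0,1,… shift by +11, +11, +9, then the pattern repeats.
On later: l+11=w, a+11=l, t+9=c, e+11=p, r+11=c.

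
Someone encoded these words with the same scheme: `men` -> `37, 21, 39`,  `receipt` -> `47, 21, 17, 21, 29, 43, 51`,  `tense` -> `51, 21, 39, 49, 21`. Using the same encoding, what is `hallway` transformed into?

m(#13)→37 and e(#5)→21: differences scale by 2, so n = 2·pos + 11. Each letter becomes 2×(its alphabet position, a=1..z=26) + 11.
Applying it to hallway: h=8→27, a=1→13, l=12→35, l=12→35, w=23→57, a=1→13, y=25→61.

27, 13, 35, 35, 57, 13, 61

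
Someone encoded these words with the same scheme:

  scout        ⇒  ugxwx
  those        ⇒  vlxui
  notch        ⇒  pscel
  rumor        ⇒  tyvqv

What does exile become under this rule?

gbrni

Shifts by position in scout: pos 0: s→u (+2), pos 1: c→g (+4), pos 2: o→x (+9), pos 3: u→w (+2), pos 4: t→x (+4) — repeating every 3. It's a Vigenère-style cipher with numeric key [2,4,9]: position i shifts by key[i mod 3].
Applying it to exile: e+2=g, x+4=b, i+9=r, l+2=n, e+4=i.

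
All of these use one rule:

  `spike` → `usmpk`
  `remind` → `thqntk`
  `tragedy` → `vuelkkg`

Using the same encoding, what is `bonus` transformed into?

drrzy

Each letter shifts forward by (position + 2), i.e. 2, 3, 4, … — the shift grows by one for each successive letter.
On bonus: b+2=d, o+3=r, n+4=r, u+5=z, s+6=y.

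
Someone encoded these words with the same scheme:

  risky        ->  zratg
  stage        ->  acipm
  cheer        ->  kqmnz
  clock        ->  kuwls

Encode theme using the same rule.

Shifts by position in risky: pos 0: r→z (+8), pos 1: i→r (+9), pos 2: s→a (+8), pos 3: k→t (+9) — repeating every 2. The shifts repeat in a cycle of length 2: positions 0,1,… shift by +8, +9, then the pattern repeats.
On theme: t+8=b, h+9=q, e+8=m, m+9=v, e+8=m.

bqmvm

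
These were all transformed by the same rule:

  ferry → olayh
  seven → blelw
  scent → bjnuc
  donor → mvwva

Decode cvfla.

Shifts by position in ferry: pos 0: f→o (+9), pos 1: e→l (+7), pos 2: r→a (+9), pos 3: r→y (+7) — repeating every 2. It's a Vigenère-style cipher with numeric key [9,7]: position i shifts by key[i mod 2].
Reversing it on cvfla: c−9=t, v−7=o, f−9=w, l−7=e, a−9=r.

tower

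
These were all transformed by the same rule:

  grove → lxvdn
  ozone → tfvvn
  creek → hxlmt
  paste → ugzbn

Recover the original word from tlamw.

often

Each letter shifts forward by (position + 5), i.e. 5, 6, 7, … — the shift grows by one for each successive letter.
Undoing it on tlamw: t−5=o, l−6=f, a−7=t, m−8=e, w−9=n.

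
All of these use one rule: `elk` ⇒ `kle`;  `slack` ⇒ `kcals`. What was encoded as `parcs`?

The word is simply reversed.
Reversing it on parcs: then reverse → scrap.

scrap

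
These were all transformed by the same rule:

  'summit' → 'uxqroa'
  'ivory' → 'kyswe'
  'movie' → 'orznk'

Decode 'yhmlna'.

weight

Letter i (0-indexed) is shifted by i+2, so successive shifts are 2, 3, 4, ….
Decoding yhmlna: y−2=w, h−3=e, m−4=i, l−5=g, n−6=h, a−7=t.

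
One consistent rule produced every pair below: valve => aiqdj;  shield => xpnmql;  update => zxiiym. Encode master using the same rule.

rixbjz

Shifts by position in valve: pos 0: v→a (+5), pos 1: a→i (+8), pos 2: l→q (+5), pos 3: v→d (+8) — repeating every 2. A repeating key of period 2 is used — shifts +5, +8 over and over.
On master: m+5=r, a+8=i, s+5=x, t+8=b, e+5=j, r+8=z.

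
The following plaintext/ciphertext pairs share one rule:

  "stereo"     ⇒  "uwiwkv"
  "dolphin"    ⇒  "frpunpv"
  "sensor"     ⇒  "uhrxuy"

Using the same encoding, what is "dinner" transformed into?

flrsky

The shift increases by 1 at each position, starting from +2: 2, 3, 4, ….
For dinner: d+2=f, i+3=l, n+4=r, n+5=s, e+6=k, r+7=y.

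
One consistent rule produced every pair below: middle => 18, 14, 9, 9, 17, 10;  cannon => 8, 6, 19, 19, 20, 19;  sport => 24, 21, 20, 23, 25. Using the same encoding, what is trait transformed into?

m is letter #13 and maps to 18: an offset of 5. Letters become their 1-based position plus 5 (so a→6, b→7, …).
On trait: t=20→25, r=18→23, a=1→6, i=9→14, t=20→25.

25, 23, 6, 14, 25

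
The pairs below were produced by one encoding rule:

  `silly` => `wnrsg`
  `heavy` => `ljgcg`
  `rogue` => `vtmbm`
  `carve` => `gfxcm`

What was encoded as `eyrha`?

atlas

In silly: s→w is +4, i→n is +5, l→r is +6, l→s is +7 — the shift increases by 1 each position. The shift increases by 1 at each position, starting from +4: 4, 5, 6, ….
Reversing it on eyrha: e−4=a, y−5=t, r−6=l, h−7=a, a−8=s.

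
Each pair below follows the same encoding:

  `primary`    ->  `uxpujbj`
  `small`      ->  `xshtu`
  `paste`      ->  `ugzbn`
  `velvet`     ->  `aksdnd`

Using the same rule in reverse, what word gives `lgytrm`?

Letter i (0-indexed) is shifted by i+5, so successive shifts are 5, 6, 7, ….
Decoding lgytrm: l−5=g, g−6=a, y−7=r, t−8=l, r−9=i, m−10=c.

garlic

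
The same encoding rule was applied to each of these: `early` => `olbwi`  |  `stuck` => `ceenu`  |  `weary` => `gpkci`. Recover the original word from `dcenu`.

Shifts by position in early: pos 0: e→o (+10), pos 1: a→l (+11), pos 2: r→b (+10), pos 3: l→w (+11) — repeating every 2. It's a Vigenère-style cipher with numeric key [10,11]: position i shifts by key[i mod 2].
Decoding dcenu: d−10=t, c−11=r, e−10=u, n−11=c, u−10=k.

truck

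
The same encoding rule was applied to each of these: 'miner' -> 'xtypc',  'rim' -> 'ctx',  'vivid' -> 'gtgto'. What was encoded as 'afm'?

pub

Every letter moves 11 places later in the alphabet, wrapping around z→a.
Decoding afm: a−11=p, f−11=u, m−11=b.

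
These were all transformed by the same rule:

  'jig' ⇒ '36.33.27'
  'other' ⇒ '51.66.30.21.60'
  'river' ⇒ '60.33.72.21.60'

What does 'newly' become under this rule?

Each letter becomes 3×(its alphabet position, a=1..z=26) + 6.
For newly: n=14→48, e=5→21, w=23→75, l=12→42, y=25→81.

48.21.75.42.81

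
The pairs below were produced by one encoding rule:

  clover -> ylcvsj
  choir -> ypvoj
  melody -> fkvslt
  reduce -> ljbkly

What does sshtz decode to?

small

The output letters match the input read backwards, each shifted +7: clover reversed is revolc. Read the word backwards and shift each letter +7.
Reversing it on sshtz: shift back: s−7=l, s−7=l, h−7=a, t−7=m, z−7=s → llams; then reverse → small.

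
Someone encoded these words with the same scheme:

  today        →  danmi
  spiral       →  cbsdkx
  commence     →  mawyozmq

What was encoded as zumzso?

picnic

Shifts by position in today: pos 0: t→d (+10), pos 1: o→a (+12), pos 2: d→n (+10), pos 3: a→m (+12) — repeating every 2. It's a Vigenère-style cipher with numeric key [10,12]: position i shifts by key[i mod 2].
Reversing it on zumzso: z−10=p, u−12=i, m−10=c, z−12=n, s−10=i, o−12=c.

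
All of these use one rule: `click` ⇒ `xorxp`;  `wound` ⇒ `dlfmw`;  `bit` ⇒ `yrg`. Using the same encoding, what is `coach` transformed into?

xlzxs

Each pair mirrors across the alphabet (c↔x, l↔o, i↔r): positions sum to 25. Letters are reflected about the middle of the alphabet (position → 25−position): Atbash.
Applying it to coach: c↔x, o↔l, a↔z, c↔x, h↔s.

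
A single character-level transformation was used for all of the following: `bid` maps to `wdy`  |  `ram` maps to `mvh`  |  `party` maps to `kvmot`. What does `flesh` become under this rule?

This is a Caesar cipher with shift 21.
For flesh: f+21=a, l+21=g, e+21=z, s+21=n, h+21=c.

agznc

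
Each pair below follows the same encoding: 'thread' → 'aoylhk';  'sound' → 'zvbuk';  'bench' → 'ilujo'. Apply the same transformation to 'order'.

Compare letters: t→a is +7, h→o is +7, r→y is +7 — a constant shift. This is a Caesar cipher with shift 7.
On order: o+7=v, r+7=y, d+7=k, e+7=l, r+7=y.

vykly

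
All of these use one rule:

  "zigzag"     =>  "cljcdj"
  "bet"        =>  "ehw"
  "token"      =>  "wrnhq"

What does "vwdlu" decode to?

stair

Compare letters: z→c is +3, i→l is +3, g→j is +3 — a constant shift. It's a constant shift of +3 (ROT3).
Reversing it on vwdlu: v−3=s, w−3=t, d−3=a, l−3=i, u−3=r.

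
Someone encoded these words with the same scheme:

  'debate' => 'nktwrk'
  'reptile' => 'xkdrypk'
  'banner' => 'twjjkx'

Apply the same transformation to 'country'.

d(3)→n(13) and e(4)→k(10) fit y≡23x+22 (mod 26); the inverse of 23 mod 26 is 17. Each letter's alphabet position (a=0..z=25) is mapped through 23·x+22 mod 26 — an affine cipher.
On country: c(2)→23·2+22≡16=q; o(14)→23·14+22≡6=g; u(20)→23·20+22≡14=o; n(13)→23·13+22≡9=j; t(19)→23·19+22≡17=r; r(17)→23·17+22≡23=x; y(24)→23·24+22≡2=c (all mod 26).

qgojrxc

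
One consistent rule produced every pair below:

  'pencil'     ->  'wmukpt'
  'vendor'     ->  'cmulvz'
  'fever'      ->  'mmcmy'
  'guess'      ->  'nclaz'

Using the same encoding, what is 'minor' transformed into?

Shifts by position in pencil: pos 0: p→w (+7), pos 1: e→m (+8), pos 2: n→u (+7), pos 3: c→k (+8) — repeating every 2. It's a Vigenère-style cipher with numeric key [7,8]: position i shifts by key[i mod 2].
On minor: m+7=t, i+8=q, n+7=u, o+8=w, r+7=y.

tquwy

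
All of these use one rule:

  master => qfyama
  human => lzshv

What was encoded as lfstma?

hammer

In master: m→q is +4, a→f is +5, s→y is +6, t→a is +7 — the shift increases by 1 each position. The shift increases by 1 at each position, starting from +4: 4, 5, 6, ….
Reversing it on lfstma: l−4=h, f−5=a, s−6=m, t−7=m, m−8=e, a−9=r.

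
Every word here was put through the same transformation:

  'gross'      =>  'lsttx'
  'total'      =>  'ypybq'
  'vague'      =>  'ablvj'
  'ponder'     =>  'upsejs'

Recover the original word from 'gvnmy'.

A repeating key of period 2 is used — shifts +5, +1 over and over.
Decoding gvnmy: g−5=b, v−1=u, n−5=i, m−1=l, y−5=t.

built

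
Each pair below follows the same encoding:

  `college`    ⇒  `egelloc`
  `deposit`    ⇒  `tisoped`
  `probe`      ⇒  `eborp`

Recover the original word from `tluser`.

It's just the letters in reverse order.
Undoing it on tluser: then reverse → result.

result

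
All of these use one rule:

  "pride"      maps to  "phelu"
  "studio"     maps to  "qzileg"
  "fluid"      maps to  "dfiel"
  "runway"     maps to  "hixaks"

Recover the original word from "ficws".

lucky

p(15)→p(15) and r(17)→h(7) fit y≡9x+10 (mod 26); the inverse of 9 mod 26 is 3. This is an affine cipher: with a=0,…,z=25, each position x becomes (9x+10) mod 26.
Reversing it on ficws: f(5)→3·(5−10)≡11=l; i(8)→3·(8−10)≡20=u; c(2)→3·(2−10)≡2=c; w(22)→3·(22−10)≡10=k; s(18)→3·(18−10)≡24=y (all mod 26).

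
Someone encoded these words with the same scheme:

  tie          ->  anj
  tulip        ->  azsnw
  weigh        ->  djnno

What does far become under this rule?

mfy

The rule splits by letter class: vowels +5, consonants +7.
For far: f(cons)+7=m, a(vowel)+5=f, r(cons)+7=y.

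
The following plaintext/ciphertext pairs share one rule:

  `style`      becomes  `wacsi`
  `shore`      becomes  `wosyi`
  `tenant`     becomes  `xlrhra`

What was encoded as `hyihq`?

Shifts by position in style: pos 0: s→w (+4), pos 1: t→a (+7), pos 2: y→c (+4), pos 3: l→s (+7) — repeating every 2. It's a Vigenère-style cipher with numeric key [4,7]: position i shifts by key[i mod 2].
Reversing it on hyihq: h−4=d, y−7=r, i−4=e, h−7=a, q−4=m.

dream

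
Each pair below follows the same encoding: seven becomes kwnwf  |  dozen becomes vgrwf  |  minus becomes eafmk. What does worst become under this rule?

ogjkl

Compare letters: s→k is +18, e→w is +18, v→n is +18 — a constant shift. This is a Caesar cipher with shift 18.
For worst: w+18=o, o+18=g, r+18=j, s+18=k, t+18=l.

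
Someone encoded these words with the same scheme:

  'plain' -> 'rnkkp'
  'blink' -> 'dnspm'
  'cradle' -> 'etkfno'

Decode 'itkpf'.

grand

Shifts by position in plain: pos 0: p→r (+2), pos 1: l→n (+2), pos 2: a→k (+10), pos 3: i→k (+2), pos 4: n→p (+2) — repeating every 3. It's a Vigenère-style cipher with numeric key [2,2,10]: position i shifts by key[i mod 3].
Reversing it on itkpf: i−2=g, t−2=r, k−10=a, p−2=n, f−2=d.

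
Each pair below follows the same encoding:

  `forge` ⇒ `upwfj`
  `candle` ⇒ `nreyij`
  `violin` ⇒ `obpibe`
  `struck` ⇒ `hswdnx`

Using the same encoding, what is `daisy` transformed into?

f(5)→u(20) and o(14)→p(15) fit y≡11x+17 (mod 26); the inverse of 11 mod 26 is 19. Treating letters as 0–25, the rule is x ↦ 11x + 17 (mod 26).
For daisy: d(3)→11·3+17≡24=y; a(0)→11·0+17≡17=r; i(8)→11·8+17≡1=b; s(18)→11·18+17≡7=h; y(24)→11·24+17≡21=v (all mod 26).

yrbhv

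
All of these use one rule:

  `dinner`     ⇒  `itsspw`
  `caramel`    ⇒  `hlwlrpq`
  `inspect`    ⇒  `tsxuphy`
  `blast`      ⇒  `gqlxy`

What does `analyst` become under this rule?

lslqdxy

The shift depends on letter class: consonant d→i is +5, but vowel i→t is +11. The rule splits by letter class: vowels +11, consonants +5.
For analyst: a(vowel)+11=l, n(cons)+5=s, a(vowel)+11=l, l(cons)+5=q, y(cons)+5=d, s(cons)+5=x, t(cons)+5=y.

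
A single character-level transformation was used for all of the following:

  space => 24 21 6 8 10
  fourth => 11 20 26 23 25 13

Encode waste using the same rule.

s is letter #19 and maps to 24: an offset of 5. Letters become their 1-based position plus 5 (so a→6, b→7, …).
On waste: w=23→28, a=1→6, s=19→24, t=20→25, e=5→10.

28 6 24 25 10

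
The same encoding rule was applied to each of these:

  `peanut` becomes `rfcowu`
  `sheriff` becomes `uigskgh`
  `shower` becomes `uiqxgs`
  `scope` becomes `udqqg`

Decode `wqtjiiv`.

Shifts by position in peanut: pos 0: p→r (+2), pos 1: e→f (+1), pos 2: a→c (+2), pos 3: n→o (+1) — repeating every 2. A repeating key of period 2 is used — shifts +2, +1 over and over.
Decoding wqtjiiv: w−2=u, q−1=p, t−2=r, j−1=i, i−2=g, i−1=h, v−2=t.

upright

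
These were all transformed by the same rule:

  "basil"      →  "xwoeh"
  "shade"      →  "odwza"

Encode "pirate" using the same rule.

lenwpa

Compare letters: b→x is +22, a→w is +22, s→o is +22 — a constant shift. This is a Caesar cipher with shift 22.
For pirate: p+22=l, i+22=e, r+22=n, a+22=w, t+22=p, e+22=a.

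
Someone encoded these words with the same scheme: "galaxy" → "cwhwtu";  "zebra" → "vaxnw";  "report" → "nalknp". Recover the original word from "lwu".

Compare letters: g→c is +22, a→w is +22, l→h is +22 — a constant shift. Every letter moves 22 places later in the alphabet, wrapping around z→a.
Reversing it on lwu: l−22=p, w−22=a, u−22=y.

pay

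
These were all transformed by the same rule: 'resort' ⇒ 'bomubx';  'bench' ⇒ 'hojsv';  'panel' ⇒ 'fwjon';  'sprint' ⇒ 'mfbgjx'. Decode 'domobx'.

r(17)→b(1) and e(4)→o(14) fit y≡11x+22 (mod 26); the inverse of 11 mod 26 is 19. Each letter's alphabet position (a=0..z=25) is mapped through 11·x+22 mod 26 — an affine cipher.
Undoing it on domobx: d(3)→19·(3−22)≡3=d; o(14)→19·(14−22)≡4=e; m(12)→19·(12−22)≡18=s; o(14)→19·(14−22)≡4=e; b(1)→19·(1−22)≡17=r; x(23)→19·(23−22)≡19=t (all mod 26).

desert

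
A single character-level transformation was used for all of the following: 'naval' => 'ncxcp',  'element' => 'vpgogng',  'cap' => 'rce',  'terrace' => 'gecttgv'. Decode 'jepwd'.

The output letters match the input read backwards, each shifted +2: naval reversed is lavan. Read the word backwards and shift each letter +2.
Reversing it on jepwd: shift back: j−2=h, e−2=c, p−2=n, w−2=u, d−2=b → hcnub; then reverse → bunch.

bunch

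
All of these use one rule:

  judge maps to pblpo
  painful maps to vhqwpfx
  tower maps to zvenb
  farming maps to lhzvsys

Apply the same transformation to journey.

In judge: j→p is +6, u→b is +7, d→l is +8, g→p is +9 — the shift increases by 1 each position. Letter i (0-indexed) is shifted by i+6, so successive shifts are 6, 7, 8, ….
For journey: j+6=p, o+7=v, u+8=c, r+9=a, n+10=x, e+11=p, y+12=k.

pvcaxpk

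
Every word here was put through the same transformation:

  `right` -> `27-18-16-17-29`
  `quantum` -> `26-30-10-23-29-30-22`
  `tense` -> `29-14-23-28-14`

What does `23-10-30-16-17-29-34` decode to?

naughty

Letters become their 1-based position plus 9 (so a→10, b→11, …).
Undoing it on 23-10-30-16-17-29-34: 23→(23−9)÷1=14=n, 10→(10−9)÷1=1=a, 30→(30−9)÷1=21=u, 16→(16−9)÷1=7=g, 17→(17−9)÷1=8=h, 29→(29−9)÷1=20=t, 34→(34−9)÷1=25=y.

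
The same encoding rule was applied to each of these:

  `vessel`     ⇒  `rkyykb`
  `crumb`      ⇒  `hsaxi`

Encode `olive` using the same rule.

kboru

The word is reversed, then every letter is shifted forward by 6.
Applying it to olive: reverse → evilo; then shift: e+6=k, v+6=b, i+6=o, l+6=r, o+6=u.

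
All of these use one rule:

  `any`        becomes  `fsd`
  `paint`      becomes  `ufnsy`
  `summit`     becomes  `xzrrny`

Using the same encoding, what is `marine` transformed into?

rfwnsj

Every letter moves 5 places later in the alphabet, wrapping around z→a.
For marine: m+5=r, a+5=f, r+5=w, i+5=n, n+5=s, e+5=j.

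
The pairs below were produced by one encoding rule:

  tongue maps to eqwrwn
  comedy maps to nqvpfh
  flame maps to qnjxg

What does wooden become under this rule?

hqxogw

Shifts by position in tongue: pos 0: t→e (+11), pos 1: o→q (+2), pos 2: n→w (+9), pos 3: g→r (+11), pos 4: u→w (+2), pos 5: e→n (+9) — repeating every 3. The shifts repeat in a cycle of length 3: positions 0,1,… shift by +11, +2, +9, then the pattern repeats.
For wooden: w+11=h, o+2=q, o+9=x, d+11=o, e+2=g, n+9=w.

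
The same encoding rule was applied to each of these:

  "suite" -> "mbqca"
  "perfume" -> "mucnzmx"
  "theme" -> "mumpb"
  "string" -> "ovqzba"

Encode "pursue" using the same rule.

mcazcx

The word is reversed, then every letter is shifted forward by 8.
On pursue: reverse → eusrup; then shift: e+8=m, u+8=c, s+8=a, r+8=z, u+8=c, p+8=x.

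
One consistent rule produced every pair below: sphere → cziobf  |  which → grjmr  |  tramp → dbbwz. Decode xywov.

Shifts by position in sphere: pos 0: s→c (+10), pos 1: p→z (+10), pos 2: h→i (+1), pos 3: e→o (+10), pos 4: r→b (+10), pos 5: e→f (+1) — repeating every 3. The shifts repeat in a cycle of length 3: positions 0,1,… shift by +10, +10, +1, then the pattern repeats.
Decoding xywov: x−10=n, y−10=o, w−1=v, o−10=e, v−10=l.

novel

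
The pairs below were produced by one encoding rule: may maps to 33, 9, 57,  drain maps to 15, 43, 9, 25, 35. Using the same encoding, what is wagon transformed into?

53, 9, 21, 37, 35

m(#13)→33 and a(#1)→9: differences scale by 2, so n = 2·pos + 7. With a=1..z=26, the number is 2·pos + 7.
Applying it to wagon: w=23→53, a=1→9, g=7→21, o=15→37, n=14→35.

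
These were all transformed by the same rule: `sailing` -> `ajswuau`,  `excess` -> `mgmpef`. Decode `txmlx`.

In sailing: s→a is +8, a→j is +9, i→s is +10, l→w is +11 — the shift increases by 1 each position. Letter i (0-indexed) is shifted by i+8, so successive shifts are 8, 9, 10, ….
Decoding txmlx: t−8=l, x−9=o, m−10=c, l−11=a, x−12=l.

local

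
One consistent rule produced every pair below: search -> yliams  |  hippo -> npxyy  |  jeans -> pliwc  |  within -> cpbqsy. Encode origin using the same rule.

uyqpsy

In search: s→y is +6, e→l is +7, a→i is +8, r→a is +9 — the shift increases by 1 each position. Letter i (0-indexed) is shifted by i+6, so successive shifts are 6, 7, 8, ….
For origin: o+6=u, r+7=y, i+8=q, g+9=p, i+10=s, n+11=y.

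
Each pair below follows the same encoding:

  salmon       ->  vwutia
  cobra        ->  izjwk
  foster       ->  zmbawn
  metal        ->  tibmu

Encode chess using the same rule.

aampk

The output letters match the input read backwards, each shifted +8: salmon reversed is nomlas. Two steps: reverse the string, then apply a Caesar shift of +8.
On chess: reverse → ssehc; then shift: s+8=a, s+8=a, e+8=m, h+8=p, c+8=k.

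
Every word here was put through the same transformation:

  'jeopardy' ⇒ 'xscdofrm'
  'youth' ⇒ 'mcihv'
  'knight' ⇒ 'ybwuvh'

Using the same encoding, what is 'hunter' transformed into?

vibhsf

Compare letters: j→x is +14, e→s is +14, o→c is +14 — a constant shift. Each letter is shifted forward by 14 in the alphabet (a Caesar shift of +14).
On hunter: h+14=v, u+14=i, n+14=b, t+14=h, e+14=s, r+14=f.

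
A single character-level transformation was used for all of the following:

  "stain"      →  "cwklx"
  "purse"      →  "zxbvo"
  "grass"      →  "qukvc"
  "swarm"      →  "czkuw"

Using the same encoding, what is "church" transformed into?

mkeumk

Shifts by position in stain: pos 0: s→c (+10), pos 1: t→w (+3), pos 2: a→k (+10), pos 3: i→l (+3) — repeating every 2. It's a Vigenère-style cipher with numeric key [10,3]: position i shifts by key[i mod 2].
Applying it to church: c+10=m, h+3=k, u+10=e, r+3=u, c+10=m, h+3=k.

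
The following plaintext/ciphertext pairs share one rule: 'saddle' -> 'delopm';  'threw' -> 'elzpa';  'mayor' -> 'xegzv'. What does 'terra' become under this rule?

eizce

Shifts by position in saddle: pos 0: s→d (+11), pos 1: a→e (+4), pos 2: d→l (+8), pos 3: d→o (+11), pos 4: l→p (+4), pos 5: e→m (+8) — repeating every 3. It's a Vigenère-style cipher with numeric key [11,4,8]: position i shifts by key[i mod 3].
On terra: t+11=e, e+4=i, r+8=z, r+11=c, a+4=e.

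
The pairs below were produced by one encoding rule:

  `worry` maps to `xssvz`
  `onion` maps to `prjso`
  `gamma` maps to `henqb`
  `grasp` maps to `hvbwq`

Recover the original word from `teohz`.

The shifts repeat in a cycle of length 2: positions 0,1,… shift by +1, +4, then the pattern repeats.
Decoding teohz: t−1=s, e−4=a, o−1=n, h−4=d, z−1=y.

sandy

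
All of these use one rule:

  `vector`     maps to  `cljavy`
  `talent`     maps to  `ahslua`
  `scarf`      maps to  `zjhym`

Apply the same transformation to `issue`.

It's a constant shift of +7 (ROT7).
Applying it to issue: i+7=p, s+7=z, s+7=z, u+7=b, e+7=l.

pzzbl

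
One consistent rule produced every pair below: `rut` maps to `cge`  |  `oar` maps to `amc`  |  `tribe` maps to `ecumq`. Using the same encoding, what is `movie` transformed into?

xaguq

The rule splits by letter class: vowels +12, consonants +11.
For movie: m(cons)+11=x, o(vowel)+12=a, v(cons)+11=g, i(vowel)+12=u, e(vowel)+12=q.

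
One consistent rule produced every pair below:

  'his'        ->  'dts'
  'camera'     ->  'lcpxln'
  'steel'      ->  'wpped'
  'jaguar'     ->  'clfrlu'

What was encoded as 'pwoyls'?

The output letters match the input read backwards, each shifted +11: his reversed is sih. Two steps: reverse the string, then apply a Caesar shift of +11.
Decoding pwoyls: shift back: p−11=e, w−11=l, o−11=d, y−11=n, l−11=a, s−11=h → eldnah; then reverse → handle.

handle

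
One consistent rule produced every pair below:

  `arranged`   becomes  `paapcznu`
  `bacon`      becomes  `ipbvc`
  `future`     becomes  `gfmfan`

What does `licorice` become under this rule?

This is an affine cipher: with a=0,…,z=25, each position x becomes (19x+15) mod 26.
Applying it to licorice: l(11)→19·11+15≡16=q; i(8)→19·8+15≡11=l; c(2)→19·2+15≡1=b; o(14)→19·14+15≡21=v; r(17)→19·17+15≡0=a; i(8)→19·8+15≡11=l; c(2)→19·2+15≡1=b; e(4)→19·4+15≡13=n (all mod 26).

qlbvalbn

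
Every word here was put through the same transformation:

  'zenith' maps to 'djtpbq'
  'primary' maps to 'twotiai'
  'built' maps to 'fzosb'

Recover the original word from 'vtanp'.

rough

In zenith: z→d is +4, e→j is +5, n→t is +6, i→p is +7 — the shift increases by 1 each position. Letter i (0-indexed) is shifted by i+4, so successive shifts are 4, 5, 6, ….
Reversing it on vtanp: v−4=r, t−5=o, a−6=u, n−7=g, p−8=h.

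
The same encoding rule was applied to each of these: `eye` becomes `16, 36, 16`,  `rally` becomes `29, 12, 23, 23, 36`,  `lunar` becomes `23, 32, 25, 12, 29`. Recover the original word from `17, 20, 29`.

fir

e is letter #5 and maps to 16: an offset of 11. The number is (letter's place in the alphabet, a=1) + 11.
Undoing it on 17, 20, 29: 17→(17−11)÷1=6=f, 20→(20−11)÷1=9=i, 29→(29−11)÷1=18=r.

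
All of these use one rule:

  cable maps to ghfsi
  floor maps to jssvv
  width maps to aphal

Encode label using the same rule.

phflp

Shifts by position in cable: pos 0: c→g (+4), pos 1: a→h (+7), pos 2: b→f (+4), pos 3: l→s (+7) — repeating every 2. A repeating key of period 2 is used — shifts +4, +7 over and over.
Applying it to label: l+4=p, a+7=h, b+4=f, e+7=l, l+4=p.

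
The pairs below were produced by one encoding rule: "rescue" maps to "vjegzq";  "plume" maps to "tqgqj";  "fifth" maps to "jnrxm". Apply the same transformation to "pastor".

Shifts by position in rescue: pos 0: r→v (+4), pos 1: e→j (+5), pos 2: s→e (+12), pos 3: c→g (+4), pos 4: u→z (+5), pos 5: e→q (+12) — repeating every 3. A repeating key of period 3 is used — shifts +4, +5, +12 over and over.
Applying it to pastor: p+4=t, a+5=f, s+12=e, t+4=x, o+5=t, r+12=d.

tfextd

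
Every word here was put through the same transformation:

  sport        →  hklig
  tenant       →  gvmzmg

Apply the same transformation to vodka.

Each pair mirrors across the alphabet (s↔h, p↔k, o↔l): positions sum to 25. Letters are reflected about the middle of the alphabet (position → 25−position): Atbash.
On vodka: v↔e, o↔l, d↔w, k↔p, a↔z.

elwpz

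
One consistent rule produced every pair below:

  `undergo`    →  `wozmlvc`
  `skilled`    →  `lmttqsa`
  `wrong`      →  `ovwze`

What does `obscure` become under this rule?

Two steps: reverse the string, then apply a Caesar shift of +8.
Applying it to obscure: reverse → erucsbo; then shift: e+8=m, r+8=z, u+8=c, c+8=k, s+8=a, b+8=j, o+8=w.

mzckajw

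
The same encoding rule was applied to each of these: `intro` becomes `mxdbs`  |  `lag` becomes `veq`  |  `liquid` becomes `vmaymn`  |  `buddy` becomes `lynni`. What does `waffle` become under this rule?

The shift depends on letter class: consonant n→x is +10, but vowel i→m is +4. Two shifts are in play — +4 for a/e/i/o/u, +10 for every other letter.
Applying it to waffle: w(cons)+10=g, a(vowel)+4=e, f(cons)+10=p, f(cons)+10=p, l(cons)+10=v, e(vowel)+4=i.

geppvi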